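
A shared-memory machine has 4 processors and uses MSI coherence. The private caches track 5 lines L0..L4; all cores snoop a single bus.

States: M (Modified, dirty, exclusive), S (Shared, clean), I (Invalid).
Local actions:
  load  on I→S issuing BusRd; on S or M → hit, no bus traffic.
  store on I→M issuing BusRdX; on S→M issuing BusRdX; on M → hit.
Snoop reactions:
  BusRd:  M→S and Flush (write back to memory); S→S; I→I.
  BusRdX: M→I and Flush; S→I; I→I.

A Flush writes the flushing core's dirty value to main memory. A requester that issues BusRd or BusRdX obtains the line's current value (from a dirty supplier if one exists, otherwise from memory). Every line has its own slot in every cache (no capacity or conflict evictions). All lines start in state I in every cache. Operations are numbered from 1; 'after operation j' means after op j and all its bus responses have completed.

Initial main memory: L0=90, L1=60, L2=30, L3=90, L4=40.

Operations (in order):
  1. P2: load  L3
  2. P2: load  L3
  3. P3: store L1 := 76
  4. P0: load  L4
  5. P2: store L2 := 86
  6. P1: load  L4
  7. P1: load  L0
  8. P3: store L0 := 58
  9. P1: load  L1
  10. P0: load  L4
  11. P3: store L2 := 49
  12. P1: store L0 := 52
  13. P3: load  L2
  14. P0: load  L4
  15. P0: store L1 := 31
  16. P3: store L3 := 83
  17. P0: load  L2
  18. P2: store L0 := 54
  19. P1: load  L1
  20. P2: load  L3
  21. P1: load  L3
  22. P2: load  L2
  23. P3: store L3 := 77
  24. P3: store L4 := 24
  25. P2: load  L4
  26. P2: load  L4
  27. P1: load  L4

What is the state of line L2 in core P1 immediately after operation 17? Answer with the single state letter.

[1] P2: load  L3 | P0:I, P1:I, P2:S(90), P3:I | bus: BusRd
[2] P2: load  L3 | P0:I, P1:I, P2:S(90), P3:I | bus: none
[3] P3: store L1 := 76 | P0:I, P1:I, P2:I, P3:M(76) | bus: BusRdX
[4] P0: load  L4 | P0:S(40), P1:I, P2:I, P3:I | bus: BusRd
[5] P2: store L2 := 86 | P0:I, P1:I, P2:M(86), P3:I | bus: BusRdX
[6] P1: load  L4 | P0:S(40), P1:S(40), P2:I, P3:I | bus: BusRd
[7] P1: load  L0 | P0:I, P1:S(90), P2:I, P3:I | bus: BusRd
[8] P3: store L0 := 58 | P0:I, P1:I, P2:I, P3:M(58) | bus: BusRdX
[9] P1: load  L1 | P0:I, P1:S(76), P2:I, P3:S(76) | bus: BusRd,Flush
[10] P0: load  L4 | P0:S(40), P1:S(40), P2:I, P3:I | bus: none
[11] P3: store L2 := 49 | P0:I, P1:I, P2:I, P3:M(49) | bus: BusRdX,Flush
[12] P1: store L0 := 52 | P0:I, P1:M(52), P2:I, P3:I | bus: BusRdX,Flush
[13] P3: load  L2 | P0:I, P1:I, P2:I, P3:M(49) | bus: none
[14] P0: load  L4 | P0:S(40), P1:S(40), P2:I, P3:I | bus: none
[15] P0: store L1 := 31 | P0:M(31), P1:I, P2:I, P3:I | bus: BusRdX
[16] P3: store L3 := 83 | P0:I, P1:I, P2:I, P3:M(83) | bus: BusRdX
[17] P0: load  L2 | P0:S(49), P1:I, P2:I, P3:S(49) | bus: BusRd,Flush
[18] P2: store L0 := 54 | P0:I, P1:I, P2:M(54), P3:I | bus: BusRdX,Flush
[19] P1: load  L1 | P0:S(31), P1:S(31), P2:I, P3:I | bus: BusRd,Flush
[20] P2: load  L3 | P0:I, P1:I, P2:S(83), P3:S(83) | bus: BusRd,Flush
[21] P1: load  L3 | P0:I, P1:S(83), P2:S(83), P3:S(83) | bus: BusRd
[22] P2: load  L2 | P0:S(49), P1:I, P2:S(49), P3:S(49) | bus: BusRd
[23] P3: store L3 := 77 | P0:I, P1:I, P2:I, P3:M(77) | bus: BusRdX
[24] P3: store L4 := 24 | P0:I, P1:I, P2:I, P3:M(24) | bus: BusRdX
[25] P2: load  L4 | P0:I, P1:I, P2:S(24), P3:S(24) | bus: BusRd,Flush
[26] P2: load  L4 | P0:I, P1:I, P2:S(24), P3:S(24) | bus: none
[27] P1: load  L4 | P0:I, P1:S(24), P2:S(24), P3:S(24) | bus: BusRd

state = I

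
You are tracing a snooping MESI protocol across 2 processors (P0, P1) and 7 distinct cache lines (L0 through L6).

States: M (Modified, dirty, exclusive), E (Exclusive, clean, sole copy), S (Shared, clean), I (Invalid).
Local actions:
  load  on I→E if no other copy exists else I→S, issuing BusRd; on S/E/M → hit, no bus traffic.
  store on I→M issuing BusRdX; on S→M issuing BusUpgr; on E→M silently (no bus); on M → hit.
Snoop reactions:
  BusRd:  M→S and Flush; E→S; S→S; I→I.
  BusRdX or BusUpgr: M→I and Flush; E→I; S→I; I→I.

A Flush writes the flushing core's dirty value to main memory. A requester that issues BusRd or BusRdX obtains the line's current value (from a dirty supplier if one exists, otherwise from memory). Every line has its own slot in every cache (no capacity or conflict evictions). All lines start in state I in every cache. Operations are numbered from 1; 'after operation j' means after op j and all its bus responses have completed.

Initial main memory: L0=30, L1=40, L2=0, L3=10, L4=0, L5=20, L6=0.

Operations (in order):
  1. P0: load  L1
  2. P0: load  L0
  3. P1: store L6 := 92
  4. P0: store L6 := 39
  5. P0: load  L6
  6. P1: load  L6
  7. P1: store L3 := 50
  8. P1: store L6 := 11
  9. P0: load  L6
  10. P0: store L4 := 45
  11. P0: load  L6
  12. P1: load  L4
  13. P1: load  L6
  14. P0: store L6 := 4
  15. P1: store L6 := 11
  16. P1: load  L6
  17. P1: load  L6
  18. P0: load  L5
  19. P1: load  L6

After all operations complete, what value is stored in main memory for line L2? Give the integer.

memory[L2] = 0

[1] P0: load  L1 | P0:E(40), P1:I | bus: BusRd
[2] P0: load  L0 | P0:E(30), P1:I | bus: BusRd
[3] P1: store L6 := 92 | P0:I, P1:M(92) | bus: BusRdX
[4] P0: store L6 := 39 | P0:M(39), P1:I | bus: BusRdX,Flush
[5] P0: load  L6 | P0:M(39), P1:I | bus: none
[6] P1: load  L6 | P0:S(39), P1:S(39) | bus: BusRd,Flush
[7] P1: store L3 := 50 | P0:I, P1:M(50) | bus: BusRdX
[8] P1: store L6 := 11 | P0:I, P1:M(11) | bus: BusUpgr
[9] P0: load  L6 | P0:S(11), P1:S(11) | bus: BusRd,Flush
[10] P0: store L4 := 45 | P0:M(45), P1:I | bus: BusRdX
[11] P0: load  L6 | P0:S(11), P1:S(11) | bus: none
[12] P1: load  L4 | P0:S(45), P1:S(45) | bus: BusRd,Flush
[13] P1: load  L6 | P0:S(11), P1:S(11) | bus: none
[14] P0: store L6 := 4 | P0:M(4), P1:I | bus: BusUpgr
[15] P1: store L6 := 11 | P0:I, P1:M(11) | bus: BusRdX,Flush
[16] P1: load  L6 | P0:I, P1:M(11) | bus: none
[17] P1: load  L6 | P0:I, P1:M(11) | bus: none
[18] P0: load  L5 | P0:E(20), P1:I | bus: BusRd
[19] P1: load  L6 | P0:I, P1:M(11) | bus: none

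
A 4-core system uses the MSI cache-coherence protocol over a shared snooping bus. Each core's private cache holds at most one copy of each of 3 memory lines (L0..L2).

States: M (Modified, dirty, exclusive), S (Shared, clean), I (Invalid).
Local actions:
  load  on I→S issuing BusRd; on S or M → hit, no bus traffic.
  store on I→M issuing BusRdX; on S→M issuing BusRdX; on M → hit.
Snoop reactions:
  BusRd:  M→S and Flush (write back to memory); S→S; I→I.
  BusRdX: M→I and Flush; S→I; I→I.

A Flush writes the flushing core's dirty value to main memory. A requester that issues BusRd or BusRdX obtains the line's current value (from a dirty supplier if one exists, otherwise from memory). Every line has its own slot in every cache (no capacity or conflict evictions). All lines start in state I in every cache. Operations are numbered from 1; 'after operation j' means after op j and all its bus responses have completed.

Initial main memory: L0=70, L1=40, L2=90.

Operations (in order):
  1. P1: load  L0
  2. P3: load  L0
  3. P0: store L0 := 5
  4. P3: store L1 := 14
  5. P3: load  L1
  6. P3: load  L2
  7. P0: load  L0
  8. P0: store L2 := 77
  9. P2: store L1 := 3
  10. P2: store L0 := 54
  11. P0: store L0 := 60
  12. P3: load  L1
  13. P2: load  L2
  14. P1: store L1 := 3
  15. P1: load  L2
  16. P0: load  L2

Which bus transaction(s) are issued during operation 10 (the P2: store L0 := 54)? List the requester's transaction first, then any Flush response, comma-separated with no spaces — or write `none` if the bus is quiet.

bus = BusRdX,Flush

[1] P1: load  L0 | P0:I, P1:S(70), P2:I, P3:I | bus: BusRd
[2] P3: load  L0 | P0:I, P1:S(70), P2:I, P3:S(70) | bus: BusRd
[3] P0: store L0 := 5 | P0:M(5), P1:I, P2:I, P3:I | bus: BusRdX
[4] P3: store L1 := 14 | P0:I, P1:I, P2:I, P3:M(14) | bus: BusRdX
[5] P3: load  L1 | P0:I, P1:I, P2:I, P3:M(14) | bus: none
[6] P3: load  L2 | P0:I, P1:I, P2:I, P3:S(90) | bus: BusRd
[7] P0: load  L0 | P0:M(5), P1:I, P2:I, P3:I | bus: none
[8] P0: store L2 := 77 | P0:M(77), P1:I, P2:I, P3:I | bus: BusRdX
[9] P2: store L1 := 3 | P0:I, P1:I, P2:M(3), P3:I | bus: BusRdX,Flush
[10] P2: store L0 := 54 | P0:I, P1:I, P2:M(54), P3:I | bus: BusRdX,Flush
[11] P0: store L0 := 60 | P0:M(60), P1:I, P2:I, P3:I | bus: BusRdX,Flush
[12] P3: load  L1 | P0:I, P1:I, P2:S(3), P3:S(3) | bus: BusRd,Flush
[13] P2: load  L2 | P0:S(77), P1:I, P2:S(77), P3:I | bus: BusRd,Flush
[14] P1: store L1 := 3 | P0:I, P1:M(3), P2:I, P3:I | bus: BusRdX
[15] P1: load  L2 | P0:S(77), P1:S(77), P2:S(77), P3:I | bus: BusRd
[16] P0: load  L2 | P0:S(77), P1:S(77), P2:S(77), P3:I | bus: none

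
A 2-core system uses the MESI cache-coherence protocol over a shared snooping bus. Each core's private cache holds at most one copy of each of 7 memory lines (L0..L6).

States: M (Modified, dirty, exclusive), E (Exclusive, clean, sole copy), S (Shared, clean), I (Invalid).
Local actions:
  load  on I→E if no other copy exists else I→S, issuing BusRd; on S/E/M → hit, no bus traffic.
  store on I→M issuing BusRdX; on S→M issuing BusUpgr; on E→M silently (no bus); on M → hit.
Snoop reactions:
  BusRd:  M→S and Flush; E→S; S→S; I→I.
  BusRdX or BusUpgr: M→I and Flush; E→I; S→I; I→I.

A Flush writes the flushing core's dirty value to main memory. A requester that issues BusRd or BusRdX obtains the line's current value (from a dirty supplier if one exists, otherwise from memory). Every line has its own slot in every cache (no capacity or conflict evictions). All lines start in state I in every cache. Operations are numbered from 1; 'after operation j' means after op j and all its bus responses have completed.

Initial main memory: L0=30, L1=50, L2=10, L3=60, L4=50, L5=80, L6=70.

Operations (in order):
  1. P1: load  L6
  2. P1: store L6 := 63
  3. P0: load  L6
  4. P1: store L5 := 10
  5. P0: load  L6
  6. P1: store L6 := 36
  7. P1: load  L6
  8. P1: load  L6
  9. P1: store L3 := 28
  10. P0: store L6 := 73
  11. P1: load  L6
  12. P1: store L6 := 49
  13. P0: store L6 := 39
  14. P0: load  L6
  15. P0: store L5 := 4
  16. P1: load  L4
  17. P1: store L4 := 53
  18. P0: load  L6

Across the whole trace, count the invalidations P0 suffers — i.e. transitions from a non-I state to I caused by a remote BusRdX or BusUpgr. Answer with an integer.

invalidations = 2

1. P1: load  L6  bus=[BusRd]  L6: P0=I P1=E  mem[L6]=70
2. P1: store L6 := 63  bus=[-]  L6: P0=I P1=M  mem[L6]=70
3. P0: load  L6  bus=[BusRd,Flush]  L6: P0=S P1=S  mem[L6]=63
4. P1: store L5 := 10  bus=[BusRdX]  L5: P0=I P1=M  mem[L5]=80
5. P0: load  L6  bus=[-]  L6: P0=S P1=S  mem[L6]=63
6. P1: store L6 := 36  bus=[BusUpgr]  L6: P0=I P1=M  mem[L6]=63
7. P1: load  L6  bus=[-]  L6: P0=I P1=M  mem[L6]=63
8. P1: load  L6  bus=[-]  L6: P0=I P1=M  mem[L6]=63
9. P1: store L3 := 28  bus=[BusRdX]  L3: P0=I P1=M  mem[L3]=60
10. P0: store L6 := 73  bus=[BusRdX,Flush]  L6: P0=M P1=I  mem[L6]=36
11. P1: load  L6  bus=[BusRd,Flush]  L6: P0=S P1=S  mem[L6]=73
12. P1: store L6 := 49  bus=[BusUpgr]  L6: P0=I P1=M  mem[L6]=73
13. P0: store L6 := 39  bus=[BusRdX,Flush]  L6: P0=M P1=I  mem[L6]=49
14. P0: load  L6  bus=[-]  L6: P0=M P1=I  mem[L6]=49
15. P0: store L5 := 4  bus=[BusRdX,Flush]  L5: P0=M P1=I  mem[L5]=10
16. P1: load  L4  bus=[BusRd]  L4: P0=I P1=E  mem[L4]=50
17. P1: store L4 := 53  bus=[-]  L4: P0=I P1=M  mem[L4]=50
18. P0: load  L6  bus=[-]  L6: P0=M P1=I  mem[L6]=49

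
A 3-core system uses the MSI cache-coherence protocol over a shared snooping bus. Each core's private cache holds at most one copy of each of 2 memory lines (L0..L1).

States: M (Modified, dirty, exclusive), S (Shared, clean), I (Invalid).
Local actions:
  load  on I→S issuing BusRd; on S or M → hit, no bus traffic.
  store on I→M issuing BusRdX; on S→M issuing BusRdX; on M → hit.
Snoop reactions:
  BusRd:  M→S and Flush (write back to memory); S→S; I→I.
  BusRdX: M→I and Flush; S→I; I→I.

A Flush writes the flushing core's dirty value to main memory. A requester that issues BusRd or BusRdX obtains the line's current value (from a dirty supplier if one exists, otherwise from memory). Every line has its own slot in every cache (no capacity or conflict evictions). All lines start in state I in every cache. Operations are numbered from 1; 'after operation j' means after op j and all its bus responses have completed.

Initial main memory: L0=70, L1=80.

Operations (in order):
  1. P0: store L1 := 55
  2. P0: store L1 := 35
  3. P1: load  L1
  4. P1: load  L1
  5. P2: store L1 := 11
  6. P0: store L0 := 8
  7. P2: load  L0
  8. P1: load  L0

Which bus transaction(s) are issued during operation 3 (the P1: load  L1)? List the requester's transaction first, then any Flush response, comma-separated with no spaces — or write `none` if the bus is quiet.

bus = BusRd,Flush

step 1: P0: store L1 := 55  ⟶  MII  (L1)  txn=BusRdX  M[L1]=80
step 2: P0: store L1 := 35  ⟶  MII  (L1)  txn=∅  M[L1]=80
step 3: P1: load  L1  ⟶  SSI  (L1)  txn=BusRd+Flush  M[L1]=35
step 4: P1: load  L1  ⟶  SSI  (L1)  txn=∅  M[L1]=35
step 5: P2: store L1 := 11  ⟶  IIM  (L1)  txn=BusRdX  M[L1]=35
step 6: P0: store L0 := 8  ⟶  MII  (L0)  txn=BusRdX  M[L0]=70
step 7: P2: load  L0  ⟶  SIS  (L0)  txn=BusRd+Flush  M[L0]=8
step 8: P1: load  L0  ⟶  SSS  (L0)  txn=BusRd  M[L0]=8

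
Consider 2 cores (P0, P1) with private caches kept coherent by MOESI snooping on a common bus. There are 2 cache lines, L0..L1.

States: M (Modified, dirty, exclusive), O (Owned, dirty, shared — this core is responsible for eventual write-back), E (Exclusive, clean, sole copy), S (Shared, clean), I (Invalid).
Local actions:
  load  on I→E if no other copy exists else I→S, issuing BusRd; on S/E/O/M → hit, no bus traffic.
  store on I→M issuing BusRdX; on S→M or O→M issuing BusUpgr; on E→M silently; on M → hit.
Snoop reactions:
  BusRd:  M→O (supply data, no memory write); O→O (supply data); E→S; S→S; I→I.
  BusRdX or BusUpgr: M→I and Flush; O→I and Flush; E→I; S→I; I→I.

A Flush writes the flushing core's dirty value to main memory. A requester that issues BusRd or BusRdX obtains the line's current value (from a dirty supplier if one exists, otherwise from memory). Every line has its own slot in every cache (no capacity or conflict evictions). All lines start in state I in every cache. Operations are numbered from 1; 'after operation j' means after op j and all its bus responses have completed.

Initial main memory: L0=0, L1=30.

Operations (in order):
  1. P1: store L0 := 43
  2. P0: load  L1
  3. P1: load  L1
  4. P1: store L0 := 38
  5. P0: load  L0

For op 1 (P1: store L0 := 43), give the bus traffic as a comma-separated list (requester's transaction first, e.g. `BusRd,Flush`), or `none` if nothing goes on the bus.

bus = BusRdX

step 1: P1: store L0 := 43  ⟶  IM  (L0)  txn=BusRdX  M[L0]=0
step 2: P0: load  L1  ⟶  EI  (L1)  txn=BusRd  M[L1]=30
step 3: P1: load  L1  ⟶  SS  (L1)  txn=BusRd  M[L1]=30
step 4: P1: store L0 := 38  ⟶  IM  (L0)  txn=∅  M[L0]=0
step 5: P0: load  L0  ⟶  SO  (L0)  txn=BusRd  M[L0]=0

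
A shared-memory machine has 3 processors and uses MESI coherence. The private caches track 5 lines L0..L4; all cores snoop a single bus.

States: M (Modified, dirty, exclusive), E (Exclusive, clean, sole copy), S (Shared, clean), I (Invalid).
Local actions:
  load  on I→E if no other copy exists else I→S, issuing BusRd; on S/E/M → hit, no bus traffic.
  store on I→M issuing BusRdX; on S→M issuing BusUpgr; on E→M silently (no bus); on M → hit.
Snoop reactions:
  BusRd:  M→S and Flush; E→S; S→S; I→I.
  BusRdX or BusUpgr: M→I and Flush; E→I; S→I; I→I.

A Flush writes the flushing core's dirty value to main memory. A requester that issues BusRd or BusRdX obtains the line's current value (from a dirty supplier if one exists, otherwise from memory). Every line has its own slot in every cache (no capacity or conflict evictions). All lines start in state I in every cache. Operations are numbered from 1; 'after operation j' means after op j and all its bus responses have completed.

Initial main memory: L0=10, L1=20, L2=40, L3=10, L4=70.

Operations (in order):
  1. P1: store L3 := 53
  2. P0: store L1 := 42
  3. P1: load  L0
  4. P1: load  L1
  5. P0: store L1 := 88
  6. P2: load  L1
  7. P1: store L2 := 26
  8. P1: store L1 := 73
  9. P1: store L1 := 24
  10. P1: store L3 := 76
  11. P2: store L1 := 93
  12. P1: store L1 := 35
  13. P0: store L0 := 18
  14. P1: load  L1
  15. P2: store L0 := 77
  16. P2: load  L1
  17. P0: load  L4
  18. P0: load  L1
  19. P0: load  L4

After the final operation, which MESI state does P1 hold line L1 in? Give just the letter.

[1] P1: store L3 := 53 | P0:I, P1:M(53), P2:I | bus: BusRdX
[2] P0: store L1 := 42 | P0:M(42), P1:I, P2:I | bus: BusRdX
[3] P1: load  L0 | P0:I, P1:E(10), P2:I | bus: BusRd
[4] P1: load  L1 | P0:S(42), P1:S(42), P2:I | bus: BusRd,Flush
[5] P0: store L1 := 88 | P0:M(88), P1:I, P2:I | bus: BusUpgr
[6] P2: load  L1 | P0:S(88), P1:I, P2:S(88) | bus: BusRd,Flush
[7] P1: store L2 := 26 | P0:I, P1:M(26), P2:I | bus: BusRdX
[8] P1: store L1 := 73 | P0:I, P1:M(73), P2:I | bus: BusRdX
[9] P1: store L1 := 24 | P0:I, P1:M(24), P2:I | bus: none
[10] P1: store L3 := 76 | P0:I, P1:M(76), P2:I | bus: none
[11] P2: store L1 := 93 | P0:I, P1:I, P2:M(93) | bus: BusRdX,Flush
[12] P1: store L1 := 35 | P0:I, P1:M(35), P2:I | bus: BusRdX,Flush
[13] P0: store L0 := 18 | P0:M(18), P1:I, P2:I | bus: BusRdX
[14] P1: load  L1 | P0:I, P1:M(35), P2:I | bus: none
[15] P2: store L0 := 77 | P0:I, P1:I, P2:M(77) | bus: BusRdX,Flush
[16] P2: load  L1 | P0:I, P1:S(35), P2:S(35) | bus: BusRd,Flush
[17] P0: load  L4 | P0:E(70), P1:I, P2:I | bus: BusRd
[18] P0: load  L1 | P0:S(35), P1:S(35), P2:S(35) | bus: BusRd
[19] P0: load  L4 | P0:E(70), P1:I, P2:I | bus: none

state = S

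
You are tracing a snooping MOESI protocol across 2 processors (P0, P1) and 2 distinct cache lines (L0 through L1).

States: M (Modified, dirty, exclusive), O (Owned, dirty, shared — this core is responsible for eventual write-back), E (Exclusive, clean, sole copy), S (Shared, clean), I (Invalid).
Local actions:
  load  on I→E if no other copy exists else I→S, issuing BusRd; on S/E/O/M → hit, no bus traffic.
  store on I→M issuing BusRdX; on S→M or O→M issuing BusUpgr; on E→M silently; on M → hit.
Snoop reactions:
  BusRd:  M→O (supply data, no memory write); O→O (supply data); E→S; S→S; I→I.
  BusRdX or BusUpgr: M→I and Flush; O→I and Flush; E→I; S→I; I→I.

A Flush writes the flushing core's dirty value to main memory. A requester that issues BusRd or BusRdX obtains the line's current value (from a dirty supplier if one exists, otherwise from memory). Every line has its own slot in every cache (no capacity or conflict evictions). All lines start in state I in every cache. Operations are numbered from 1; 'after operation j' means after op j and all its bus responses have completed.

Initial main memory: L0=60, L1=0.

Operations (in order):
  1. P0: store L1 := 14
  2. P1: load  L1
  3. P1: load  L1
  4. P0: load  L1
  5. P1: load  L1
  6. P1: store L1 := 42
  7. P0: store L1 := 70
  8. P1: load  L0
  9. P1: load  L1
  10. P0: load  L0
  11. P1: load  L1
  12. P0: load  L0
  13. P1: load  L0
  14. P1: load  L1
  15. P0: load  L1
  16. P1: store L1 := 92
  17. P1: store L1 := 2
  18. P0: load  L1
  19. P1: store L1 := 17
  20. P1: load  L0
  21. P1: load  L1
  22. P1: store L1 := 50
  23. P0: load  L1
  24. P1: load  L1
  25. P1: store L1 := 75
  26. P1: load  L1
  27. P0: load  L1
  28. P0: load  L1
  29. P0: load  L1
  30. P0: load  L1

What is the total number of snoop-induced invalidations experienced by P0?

invalidations = 4

1. P0: store L1 := 14  bus=[BusRdX]  L1: P0=M P1=I  mem[L1]=0
2. P1: load  L1  bus=[BusRd]  L1: P0=O P1=S  mem[L1]=0
3. P1: load  L1  bus=[-]  L1: P0=O P1=S  mem[L1]=0
4. P0: load  L1  bus=[-]  L1: P0=O P1=S  mem[L1]=0
5. P1: load  L1  bus=[-]  L1: P0=O P1=S  mem[L1]=0
6. P1: store L1 := 42  bus=[BusUpgr,Flush]  L1: P0=I P1=M  mem[L1]=14
7. P0: store L1 := 70  bus=[BusRdX,Flush]  L1: P0=M P1=I  mem[L1]=42
8. P1: load  L0  bus=[BusRd]  L0: P0=I P1=E  mem[L0]=60
9. P1: load  L1  bus=[BusRd]  L1: P0=O P1=S  mem[L1]=42
10. P0: load  L0  bus=[BusRd]  L0: P0=S P1=S  mem[L0]=60
11. P1: load  L1  bus=[-]  L1: P0=O P1=S  mem[L1]=42
12. P0: load  L0  bus=[-]  L0: P0=S P1=S  mem[L0]=60
13. P1: load  L0  bus=[-]  L0: P0=S P1=S  mem[L0]=60
14. P1: load  L1  bus=[-]  L1: P0=O P1=S  mem[L1]=42
15. P0: load  L1  bus=[-]  L1: P0=O P1=S  mem[L1]=42
16. P1: store L1 := 92  bus=[BusUpgr,Flush]  L1: P0=I P1=M  mem[L1]=70
17. P1: store L1 := 2  bus=[-]  L1: P0=I P1=M  mem[L1]=70
18. P0: load  L1  bus=[BusRd]  L1: P0=S P1=O  mem[L1]=70
19. P1: store L1 := 17  bus=[BusUpgr]  L1: P0=I P1=M  mem[L1]=70
20. P1: load  L0  bus=[-]  L0: P0=S P1=S  mem[L0]=60
21. P1: load  L1  bus=[-]  L1: P0=I P1=M  mem[L1]=70
22. P1: store L1 := 50  bus=[-]  L1: P0=I P1=M  mem[L1]=70
23. P0: load  L1  bus=[BusRd]  L1: P0=S P1=O  mem[L1]=70
24. P1: load  L1  bus=[-]  L1: P0=S P1=O  mem[L1]=70
25. P1: store L1 := 75  bus=[BusUpgr]  L1: P0=I P1=M  mem[L1]=70
26. P1: load  L1  bus=[-]  L1: P0=I P1=M  mem[L1]=70
27. P0: load  L1  bus=[BusRd]  L1: P0=S P1=O  mem[L1]=70
28. P0: load  L1  bus=[-]  L1: P0=S P1=O  mem[L1]=70
29. P0: load  L1  bus=[-]  L1: P0=S P1=O  mem[L1]=70
30. P0: load  L1  bus=[-]  L1: P0=S P1=O  mem[L1]=70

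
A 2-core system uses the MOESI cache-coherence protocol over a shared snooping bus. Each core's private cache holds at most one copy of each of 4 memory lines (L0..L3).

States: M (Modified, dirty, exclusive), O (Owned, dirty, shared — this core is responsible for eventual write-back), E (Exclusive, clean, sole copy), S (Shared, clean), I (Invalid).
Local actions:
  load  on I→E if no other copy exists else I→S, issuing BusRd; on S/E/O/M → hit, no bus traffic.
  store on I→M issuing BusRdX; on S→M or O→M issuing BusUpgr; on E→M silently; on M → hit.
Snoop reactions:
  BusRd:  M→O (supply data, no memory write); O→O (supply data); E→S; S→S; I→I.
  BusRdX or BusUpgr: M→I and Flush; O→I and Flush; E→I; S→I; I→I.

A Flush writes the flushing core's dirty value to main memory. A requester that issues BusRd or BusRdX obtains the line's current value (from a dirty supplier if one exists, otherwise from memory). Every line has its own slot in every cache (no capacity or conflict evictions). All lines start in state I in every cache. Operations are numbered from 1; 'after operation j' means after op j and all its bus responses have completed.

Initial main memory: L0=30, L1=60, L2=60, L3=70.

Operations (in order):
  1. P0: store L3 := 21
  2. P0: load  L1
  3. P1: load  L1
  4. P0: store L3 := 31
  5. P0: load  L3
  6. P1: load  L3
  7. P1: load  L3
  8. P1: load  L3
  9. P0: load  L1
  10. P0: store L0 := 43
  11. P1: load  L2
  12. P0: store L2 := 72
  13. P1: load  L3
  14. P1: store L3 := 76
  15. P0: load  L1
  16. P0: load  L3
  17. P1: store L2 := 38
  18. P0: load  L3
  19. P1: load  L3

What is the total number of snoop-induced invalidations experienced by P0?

  op1 P0: store L3 := 21 → M/I on L3; bus BusRdX; mem=70
  op2 P0: load  L1 → E/I on L1; bus BusRd; mem=60
  op3 P1: load  L1 → S/S on L1; bus BusRd; mem=60
  op4 P0: store L3 := 31 → M/I on L3; bus (none); mem=70
  op5 P0: load  L3 → M/I on L3; bus (none); mem=70
  op6 P1: load  L3 → O/S on L3; bus BusRd; mem=70
  op7 P1: load  L3 → O/S on L3; bus (none); mem=70
  op8 P1: load  L3 → O/S on L3; bus (none); mem=70
  op9 P0: load  L1 → S/S on L1; bus (none); mem=60
  op10 P0: store L0 := 43 → M/I on L0; bus BusRdX; mem=30
  op11 P1: load  L2 → I/E on L2; bus BusRd; mem=60
  op12 P0: store L2 := 72 → M/I on L2; bus BusRdX; mem=60
  op13 P1: load  L3 → O/S on L3; bus (none); mem=70
  op14 P1: store L3 := 76 → I/M on L3; bus BusUpgr Flush; mem=31
  op15 P0: load  L1 → S/S on L1; bus (none); mem=60
  op16 P0: load  L3 → S/O on L3; bus BusRd; mem=31
  op17 P1: store L2 := 38 → I/M on L2; bus BusRdX Flush; mem=72
  op18 P0: load  L3 → S/O on L3; bus (none); mem=31
  op19 P1: load  L3 → S/O on L3; bus (none); mem=31

invalidations = 2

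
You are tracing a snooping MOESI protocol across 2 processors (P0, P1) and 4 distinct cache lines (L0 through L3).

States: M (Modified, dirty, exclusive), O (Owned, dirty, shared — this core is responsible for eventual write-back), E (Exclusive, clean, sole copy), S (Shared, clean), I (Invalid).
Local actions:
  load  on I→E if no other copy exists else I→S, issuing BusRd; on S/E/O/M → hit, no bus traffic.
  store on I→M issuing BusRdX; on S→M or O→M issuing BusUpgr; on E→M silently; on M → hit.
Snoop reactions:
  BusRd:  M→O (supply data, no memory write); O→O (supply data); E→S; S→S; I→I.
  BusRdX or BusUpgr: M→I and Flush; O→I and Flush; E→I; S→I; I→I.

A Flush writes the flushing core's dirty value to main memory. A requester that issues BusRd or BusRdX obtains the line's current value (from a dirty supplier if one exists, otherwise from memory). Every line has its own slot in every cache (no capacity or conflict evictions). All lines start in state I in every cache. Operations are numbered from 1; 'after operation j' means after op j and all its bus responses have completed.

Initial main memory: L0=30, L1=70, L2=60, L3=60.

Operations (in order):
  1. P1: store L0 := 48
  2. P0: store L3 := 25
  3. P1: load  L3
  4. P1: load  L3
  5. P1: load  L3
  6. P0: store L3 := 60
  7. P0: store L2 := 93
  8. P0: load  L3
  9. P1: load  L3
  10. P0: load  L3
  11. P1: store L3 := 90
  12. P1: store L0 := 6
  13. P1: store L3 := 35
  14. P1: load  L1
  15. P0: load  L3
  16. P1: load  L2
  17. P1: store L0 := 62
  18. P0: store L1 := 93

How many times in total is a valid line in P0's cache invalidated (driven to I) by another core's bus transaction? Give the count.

invalidations = 1

1. P1: store L0 := 48  bus=[BusRdX]  L0: P0=I P1=M  mem[L0]=30
2. P0: store L3 := 25  bus=[BusRdX]  L3: P0=M P1=I  mem[L3]=60
3. P1: load  L3  bus=[BusRd]  L3: P0=O P1=S  mem[L3]=60
4. P1: load  L3  bus=[-]  L3: P0=O P1=S  mem[L3]=60
5. P1: load  L3  bus=[-]  L3: P0=O P1=S  mem[L3]=60
6. P0: store L3 := 60  bus=[BusUpgr]  L3: P0=M P1=I  mem[L3]=60
7. P0: store L2 := 93  bus=[BusRdX]  L2: P0=M P1=I  mem[L2]=60
8. P0: load  L3  bus=[-]  L3: P0=M P1=I  mem[L3]=60
9. P1: load  L3  bus=[BusRd]  L3: P0=O P1=S  mem[L3]=60
10. P0: load  L3  bus=[-]  L3: P0=O P1=S  mem[L3]=60
11. P1: store L3 := 90  bus=[BusUpgr,Flush]  L3: P0=I P1=M  mem[L3]=60
12. P1: store L0 := 6  bus=[-]  L0: P0=I P1=M  mem[L0]=30
13. P1: store L3 := 35  bus=[-]  L3: P0=I P1=M  mem[L3]=60
14. P1: load  L1  bus=[BusRd]  L1: P0=I P1=E  mem[L1]=70
15. P0: load  L3  bus=[BusRd]  L3: P0=S P1=O  mem[L3]=60
16. P1: load  L2  bus=[BusRd]  L2: P0=O P1=S  mem[L2]=60
17. P1: store L0 := 62  bus=[-]  L0: P0=I P1=M  mem[L0]=30
18. P0: store L1 := 93  bus=[BusRdX]  L1: P0=M P1=I  mem[L1]=70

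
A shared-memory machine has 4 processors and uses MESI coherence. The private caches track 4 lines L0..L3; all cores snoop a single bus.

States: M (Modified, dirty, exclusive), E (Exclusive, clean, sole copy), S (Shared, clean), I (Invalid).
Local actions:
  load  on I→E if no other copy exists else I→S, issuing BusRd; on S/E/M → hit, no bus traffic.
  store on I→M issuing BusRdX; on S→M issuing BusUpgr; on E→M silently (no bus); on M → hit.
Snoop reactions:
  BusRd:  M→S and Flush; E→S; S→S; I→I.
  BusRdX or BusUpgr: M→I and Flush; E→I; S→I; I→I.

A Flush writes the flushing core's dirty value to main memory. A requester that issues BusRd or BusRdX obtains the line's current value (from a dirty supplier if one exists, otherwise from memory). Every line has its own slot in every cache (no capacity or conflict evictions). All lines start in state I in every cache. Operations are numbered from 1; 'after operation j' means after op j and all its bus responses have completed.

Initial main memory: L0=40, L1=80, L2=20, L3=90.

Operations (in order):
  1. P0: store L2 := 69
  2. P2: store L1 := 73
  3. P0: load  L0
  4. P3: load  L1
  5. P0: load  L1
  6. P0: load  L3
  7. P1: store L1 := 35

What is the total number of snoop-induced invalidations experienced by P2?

[1] P0: store L2 := 69 | P0:M(69), P1:I, P2:I, P3:I | bus: BusRdX
[2] P2: store L1 := 73 | P0:I, P1:I, P2:M(73), P3:I | bus: BusRdX
[3] P0: load  L0 | P0:E(40), P1:I, P2:I, P3:I | bus: BusRd
[4] P3: load  L1 | P0:I, P1:I, P2:S(73), P3:S(73) | bus: BusRd,Flush
[5] P0: load  L1 | P0:S(73), P1:I, P2:S(73), P3:S(73) | bus: BusRd
[6] P0: load  L3 | P0:E(90), P1:I, P2:I, P3:I | bus: BusRd
[7] P1: store L1 := 35 | P0:I, P1:M(35), P2:I, P3:I | bus: BusRdX

invalidations = 1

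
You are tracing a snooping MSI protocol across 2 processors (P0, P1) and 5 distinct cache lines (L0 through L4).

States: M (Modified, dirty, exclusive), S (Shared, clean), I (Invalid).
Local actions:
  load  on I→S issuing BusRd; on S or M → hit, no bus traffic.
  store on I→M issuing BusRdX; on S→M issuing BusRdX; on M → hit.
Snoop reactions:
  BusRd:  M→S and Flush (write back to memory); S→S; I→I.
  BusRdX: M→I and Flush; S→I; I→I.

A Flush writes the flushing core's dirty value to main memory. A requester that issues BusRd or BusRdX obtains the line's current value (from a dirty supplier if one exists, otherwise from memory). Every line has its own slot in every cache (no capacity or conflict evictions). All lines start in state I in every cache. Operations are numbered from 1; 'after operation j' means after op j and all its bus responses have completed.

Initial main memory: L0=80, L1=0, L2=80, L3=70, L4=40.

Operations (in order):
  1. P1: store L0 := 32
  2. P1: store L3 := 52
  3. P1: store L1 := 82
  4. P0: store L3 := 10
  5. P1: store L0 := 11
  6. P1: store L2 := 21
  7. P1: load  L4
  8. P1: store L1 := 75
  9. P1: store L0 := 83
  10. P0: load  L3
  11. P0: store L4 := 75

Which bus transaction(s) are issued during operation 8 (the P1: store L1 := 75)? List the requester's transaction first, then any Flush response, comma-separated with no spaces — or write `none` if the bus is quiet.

[1] P1: store L0 := 32 | P0:I, P1:M(32) | bus: BusRdX
[2] P1: store L3 := 52 | P0:I, P1:M(52) | bus: BusRdX
[3] P1: store L1 := 82 | P0:I, P1:M(82) | bus: BusRdX
[4] P0: store L3 := 10 | P0:M(10), P1:I | bus: BusRdX,Flush
[5] P1: store L0 := 11 | P0:I, P1:M(11) | bus: none
[6] P1: store L2 := 21 | P0:I, P1:M(21) | bus: BusRdX
[7] P1: load  L4 | P0:I, P1:S(40) | bus: BusRd
[8] P1: store L1 := 75 | P0:I, P1:M(75) | bus: none
[9] P1: store L0 := 83 | P0:I, P1:M(83) | bus: none
[10] P0: load  L3 | P0:M(10), P1:I | bus: none
[11] P0: store L4 := 75 | P0:M(75), P1:I | bus: BusRdX

bus = none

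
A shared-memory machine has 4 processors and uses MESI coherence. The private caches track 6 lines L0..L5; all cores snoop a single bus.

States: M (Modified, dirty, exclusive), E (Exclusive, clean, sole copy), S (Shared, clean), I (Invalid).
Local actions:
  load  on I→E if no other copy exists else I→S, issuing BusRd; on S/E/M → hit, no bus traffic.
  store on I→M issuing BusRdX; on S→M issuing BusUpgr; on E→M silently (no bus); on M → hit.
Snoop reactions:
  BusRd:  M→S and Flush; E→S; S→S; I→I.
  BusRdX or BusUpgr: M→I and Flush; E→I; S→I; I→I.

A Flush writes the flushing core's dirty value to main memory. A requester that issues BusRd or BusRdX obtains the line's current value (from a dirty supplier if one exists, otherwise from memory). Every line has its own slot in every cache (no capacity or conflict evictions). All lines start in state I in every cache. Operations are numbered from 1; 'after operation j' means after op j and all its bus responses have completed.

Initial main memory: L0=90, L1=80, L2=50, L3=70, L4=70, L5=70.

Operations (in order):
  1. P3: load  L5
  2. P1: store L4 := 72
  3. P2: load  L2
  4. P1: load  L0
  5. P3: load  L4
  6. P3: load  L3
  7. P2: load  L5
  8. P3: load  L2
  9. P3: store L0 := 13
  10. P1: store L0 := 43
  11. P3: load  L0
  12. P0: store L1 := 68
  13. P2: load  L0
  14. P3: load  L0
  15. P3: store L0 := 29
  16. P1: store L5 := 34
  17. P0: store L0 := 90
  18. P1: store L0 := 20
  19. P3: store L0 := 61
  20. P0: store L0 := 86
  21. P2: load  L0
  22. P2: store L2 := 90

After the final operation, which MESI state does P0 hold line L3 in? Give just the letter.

step 1: P3: load  L5  ⟶  IIIE  (L5)  txn=BusRd  M[L5]=70
step 2: P1: store L4 := 72  ⟶  IMII  (L4)  txn=BusRdX  M[L4]=70
step 3: P2: load  L2  ⟶  IIEI  (L2)  txn=BusRd  M[L2]=50
step 4: P1: load  L0  ⟶  IEII  (L0)  txn=BusRd  M[L0]=90
step 5: P3: load  L4  ⟶  ISIS  (L4)  txn=BusRd+Flush  M[L4]=72
step 6: P3: load  L3  ⟶  IIIE  (L3)  txn=BusRd  M[L3]=70
step 7: P2: load  L5  ⟶  IISS  (L5)  txn=BusRd  M[L5]=70
step 8: P3: load  L2  ⟶  IISS  (L2)  txn=BusRd  M[L2]=50
step 9: P3: store L0 := 13  ⟶  IIIM  (L0)  txn=BusRdX  M[L0]=90
step 10: P1: store L0 := 43  ⟶  IMII  (L0)  txn=BusRdX+Flush  M[L0]=13
step 11: P3: load  L0  ⟶  ISIS  (L0)  txn=BusRd+Flush  M[L0]=43
step 12: P0: store L1 := 68  ⟶  MIII  (L1)  txn=BusRdX  M[L1]=80
step 13: P2: load  L0  ⟶  ISSS  (L0)  txn=BusRd  M[L0]=43
step 14: P3: load  L0  ⟶  ISSS  (L0)  txn=∅  M[L0]=43
step 15: P3: store L0 := 29  ⟶  IIIM  (L0)  txn=BusUpgr  M[L0]=43
step 16: P1: store L5 := 34  ⟶  IMII  (L5)  txn=BusRdX  M[L5]=70
step 17: P0: store L0 := 90  ⟶  MIII  (L0)  txn=BusRdX+Flush  M[L0]=29
step 18: P1: store L0 := 20  ⟶  IMII  (L0)  txn=BusRdX+Flush  M[L0]=90
step 19: P3: store L0 := 61  ⟶  IIIM  (L0)  txn=BusRdX+Flush  M[L0]=20
step 20: P0: store L0 := 86  ⟶  MIII  (L0)  txn=BusRdX+Flush  M[L0]=61
step 21: P2: load  L0  ⟶  SISI  (L0)  txn=BusRd+Flush  M[L0]=86
step 22: P2: store L2 := 90  ⟶  IIMI  (L2)  txn=BusUpgr  M[L2]=50

state = I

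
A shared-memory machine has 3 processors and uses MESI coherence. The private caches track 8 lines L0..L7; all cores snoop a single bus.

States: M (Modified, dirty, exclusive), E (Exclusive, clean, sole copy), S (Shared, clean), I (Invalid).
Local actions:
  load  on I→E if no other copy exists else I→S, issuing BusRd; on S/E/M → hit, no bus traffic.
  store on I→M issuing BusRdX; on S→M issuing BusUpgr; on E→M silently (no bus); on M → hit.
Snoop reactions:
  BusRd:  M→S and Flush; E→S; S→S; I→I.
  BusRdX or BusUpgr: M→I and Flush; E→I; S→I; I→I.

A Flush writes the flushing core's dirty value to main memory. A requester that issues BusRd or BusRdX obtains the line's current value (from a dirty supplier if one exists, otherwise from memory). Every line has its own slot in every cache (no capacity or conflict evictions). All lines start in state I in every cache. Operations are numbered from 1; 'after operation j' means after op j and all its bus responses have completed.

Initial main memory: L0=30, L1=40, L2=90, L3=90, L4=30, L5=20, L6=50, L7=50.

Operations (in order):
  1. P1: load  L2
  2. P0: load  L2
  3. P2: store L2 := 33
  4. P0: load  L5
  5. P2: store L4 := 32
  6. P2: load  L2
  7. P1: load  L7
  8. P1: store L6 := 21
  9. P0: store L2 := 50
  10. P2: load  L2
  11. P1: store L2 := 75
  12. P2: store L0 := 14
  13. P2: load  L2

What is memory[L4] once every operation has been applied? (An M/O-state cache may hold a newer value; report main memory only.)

memory[L4] = 30

[1] P1: load  L2 | P0:I, P1:E(90), P2:I | bus: BusRd
[2] P0: load  L2 | P0:S(90), P1:S(90), P2:I | bus: BusRd
[3] P2: store L2 := 33 | P0:I, P1:I, P2:M(33) | bus: BusRdX
[4] P0: load  L5 | P0:E(20), P1:I, P2:I | bus: BusRd
[5] P2: store L4 := 32 | P0:I, P1:I, P2:M(32) | bus: BusRdX
[6] P2: load  L2 | P0:I, P1:I, P2:M(33) | bus: none
[7] P1: load  L7 | P0:I, P1:E(50), P2:I | bus: BusRd
[8] P1: store L6 := 21 | P0:I, P1:M(21), P2:I | bus: BusRdX
[9] P0: store L2 := 50 | P0:M(50), P1:I, P2:I | bus: BusRdX,Flush
[10] P2: load  L2 | P0:S(50), P1:I, P2:S(50) | bus: BusRd,Flush
[11] P1: store L2 := 75 | P0:I, P1:M(75), P2:I | bus: BusRdX
[12] P2: store L0 := 14 | P0:I, P1:I, P2:M(14) | bus: BusRdX
[13] P2: load  L2 | P0:I, P1:S(75), P2:S(75) | bus: BusRd,Flush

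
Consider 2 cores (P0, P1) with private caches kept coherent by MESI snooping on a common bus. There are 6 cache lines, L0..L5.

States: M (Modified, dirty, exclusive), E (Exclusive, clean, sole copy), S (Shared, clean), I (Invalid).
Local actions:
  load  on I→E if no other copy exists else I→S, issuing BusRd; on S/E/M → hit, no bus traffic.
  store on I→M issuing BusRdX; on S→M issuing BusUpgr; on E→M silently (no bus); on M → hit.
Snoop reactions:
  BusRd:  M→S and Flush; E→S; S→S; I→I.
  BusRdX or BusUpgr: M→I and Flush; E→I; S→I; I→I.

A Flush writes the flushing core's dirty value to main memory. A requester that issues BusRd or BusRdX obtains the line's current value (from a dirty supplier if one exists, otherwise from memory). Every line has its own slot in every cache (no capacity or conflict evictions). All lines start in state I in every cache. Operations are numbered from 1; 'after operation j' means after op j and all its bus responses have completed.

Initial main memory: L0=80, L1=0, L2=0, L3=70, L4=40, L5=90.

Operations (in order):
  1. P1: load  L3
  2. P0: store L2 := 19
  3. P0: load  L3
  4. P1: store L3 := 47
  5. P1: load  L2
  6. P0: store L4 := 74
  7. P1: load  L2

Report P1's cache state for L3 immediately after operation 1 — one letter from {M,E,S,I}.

state = E

1. P1: load  L3  bus=[BusRd]  L3: P0=I P1=E  mem[L3]=70
2. P0: store L2 := 19  bus=[BusRdX]  L2: P0=M P1=I  mem[L2]=0
3. P0: load  L3  bus=[BusRd]  L3: P0=S P1=S  mem[L3]=70
4. P1: store L3 := 47  bus=[BusUpgr]  L3: P0=I P1=M  mem[L3]=70
5. P1: load  L2  bus=[BusRd,Flush]  L2: P0=S P1=S  mem[L2]=19
6. P0: store L4 := 74  bus=[BusRdX]  L4: P0=M P1=I  mem[L4]=40
7. P1: load  L2  bus=[-]  L2: P0=S P1=S  mem[L2]=19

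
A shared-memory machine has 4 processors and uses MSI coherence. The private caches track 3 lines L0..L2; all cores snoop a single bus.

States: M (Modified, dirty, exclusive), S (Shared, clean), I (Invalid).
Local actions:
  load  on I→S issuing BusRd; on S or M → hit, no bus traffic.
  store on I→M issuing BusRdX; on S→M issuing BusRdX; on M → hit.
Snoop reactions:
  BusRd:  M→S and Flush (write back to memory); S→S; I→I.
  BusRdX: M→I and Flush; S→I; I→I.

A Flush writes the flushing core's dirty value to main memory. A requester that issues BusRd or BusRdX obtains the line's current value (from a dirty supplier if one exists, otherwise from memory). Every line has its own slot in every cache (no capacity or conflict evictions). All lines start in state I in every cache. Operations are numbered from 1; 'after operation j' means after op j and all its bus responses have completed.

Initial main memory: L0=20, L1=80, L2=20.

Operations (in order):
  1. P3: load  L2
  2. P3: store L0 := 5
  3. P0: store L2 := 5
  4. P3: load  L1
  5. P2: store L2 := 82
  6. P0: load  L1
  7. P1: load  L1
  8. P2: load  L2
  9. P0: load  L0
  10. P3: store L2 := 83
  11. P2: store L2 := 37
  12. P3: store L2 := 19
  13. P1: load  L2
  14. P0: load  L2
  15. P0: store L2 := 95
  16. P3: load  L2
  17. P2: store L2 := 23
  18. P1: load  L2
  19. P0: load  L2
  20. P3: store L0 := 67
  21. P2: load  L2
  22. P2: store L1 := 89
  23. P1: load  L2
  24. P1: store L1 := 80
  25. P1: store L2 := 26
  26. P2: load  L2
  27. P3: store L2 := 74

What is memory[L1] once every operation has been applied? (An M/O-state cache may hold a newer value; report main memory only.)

1. P3: load  L2  bus=[BusRd]  L2: P0=I P1=I P2=I P3=S  mem[L2]=20
2. P3: store L0 := 5  bus=[BusRdX]  L0: P0=I P1=I P2=I P3=M  mem[L0]=20
3. P0: store L2 := 5  bus=[BusRdX]  L2: P0=M P1=I P2=I P3=I  mem[L2]=20
4. P3: load  L1  bus=[BusRd]  L1: P0=I P1=I P2=I P3=S  mem[L1]=80
5. P2: store L2 := 82  bus=[BusRdX,Flush]  L2: P0=I P1=I P2=M P3=I  mem[L2]=5
6. P0: load  L1  bus=[BusRd]  L1: P0=S P1=I P2=I P3=S  mem[L1]=80
7. P1: load  L1  bus=[BusRd]  L1: P0=S P1=S P2=I P3=S  mem[L1]=80
8. P2: load  L2  bus=[-]  L2: P0=I P1=I P2=M P3=I  mem[L2]=5
9. P0: load  L0  bus=[BusRd,Flush]  L0: P0=S P1=I P2=I P3=S  mem[L0]=5
10. P3: store L2 := 83  bus=[BusRdX,Flush]  L2: P0=I P1=I P2=I P3=M  mem[L2]=82
11. P2: store L2 := 37  bus=[BusRdX,Flush]  L2: P0=I P1=I P2=M P3=I  mem[L2]=83
12. P3: store L2 := 19  bus=[BusRdX,Flush]  L2: P0=I P1=I P2=I P3=M  mem[L2]=37
13. P1: load  L2  bus=[BusRd,Flush]  L2: P0=I P1=S P2=I P3=S  mem[L2]=19
14. P0: load  L2  bus=[BusRd]  L2: P0=S P1=S P2=I P3=S  mem[L2]=19
15. P0: store L2 := 95  bus=[BusRdX]  L2: P0=M P1=I P2=I P3=I  mem[L2]=19
16. P3: load  L2  bus=[BusRd,Flush]  L2: P0=S P1=I P2=I P3=S  mem[L2]=95
17. P2: store L2 := 23  bus=[BusRdX]  L2: P0=I P1=I P2=M P3=I  mem[L2]=95
18. P1: load  L2  bus=[BusRd,Flush]  L2: P0=I P1=S P2=S P3=I  mem[L2]=23
19. P0: load  L2  bus=[BusRd]  L2: P0=S P1=S P2=S P3=I  mem[L2]=23
20. P3: store L0 := 67  bus=[BusRdX]  L0: P0=I P1=I P2=I P3=M  mem[L0]=5
21. P2: load  L2  bus=[-]  L2: P0=S P1=S P2=S P3=I  mem[L2]=23
22. P2: store L1 := 89  bus=[BusRdX]  L1: P0=I P1=I P2=M P3=I  mem[L1]=80
23. P1: load  L2  bus=[-]  L2: P0=S P1=S P2=S P3=I  mem[L2]=23
24. P1: store L1 := 80  bus=[BusRdX,Flush]  L1: P0=I P1=M P2=I P3=I  mem[L1]=89
25. P1: store L2 := 26  bus=[BusRdX]  L2: P0=I P1=M P2=I P3=I  mem[L2]=23
26. P2: load  L2  bus=[BusRd,Flush]  L2: P0=I P1=S P2=S P3=I  mem[L2]=26
27. P3: store L2 := 74  bus=[BusRdX]  L2: P0=I P1=I P2=I P3=M  mem[L2]=26

memory[L1] = 89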